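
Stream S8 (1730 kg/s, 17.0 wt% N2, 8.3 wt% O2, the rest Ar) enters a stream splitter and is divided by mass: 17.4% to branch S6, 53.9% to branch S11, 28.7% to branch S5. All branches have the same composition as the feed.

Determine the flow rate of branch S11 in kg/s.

932.5 kg/s

Branch S11 flow = 0.539×1730 = 932.47 kg/s.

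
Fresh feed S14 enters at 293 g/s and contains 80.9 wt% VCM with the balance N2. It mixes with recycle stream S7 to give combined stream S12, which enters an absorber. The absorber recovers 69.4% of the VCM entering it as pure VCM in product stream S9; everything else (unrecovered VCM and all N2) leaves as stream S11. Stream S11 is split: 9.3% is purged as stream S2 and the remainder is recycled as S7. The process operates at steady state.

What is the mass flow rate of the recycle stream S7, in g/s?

636.9 g/s

N2 enters only via S14 and leaves only via the purge: 293×0.191 = 0.093×(N2 in S11), and the absorber passes all N2, so N2 in S12 = N2 in S11 = 601.75 g/s.
VCM in S12: m_A = 293×0.809 + (1−0.093)·(1−0.694)·m_A, so m_A = 237.04/0.7225 = 328.1 g/s.
S11 = (1−0.694)×328.1 + 601.75 = 702.15 g/s.
Recycle S7 = (1−0.093)×702.15 = 636.85 g/s.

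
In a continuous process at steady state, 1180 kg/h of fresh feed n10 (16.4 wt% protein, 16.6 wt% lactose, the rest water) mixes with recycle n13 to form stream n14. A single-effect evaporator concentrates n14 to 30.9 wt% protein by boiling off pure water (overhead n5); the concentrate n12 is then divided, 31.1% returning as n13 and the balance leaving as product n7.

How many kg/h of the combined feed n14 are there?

1463 kg/h

Overall protein balance (none leaves overhead): protein in fresh feed = protein in product, i.e. 1180×0.164 = (1−0.311)·n12·0.309.
n12 = 193.52/(0.309×0.689) = 908.97 kg/h.
Recycle n13 = 0.311×908.97 = 282.69 kg/h.
Combined feed n14 = 1180 + 282.69 = 1462.7 kg/h.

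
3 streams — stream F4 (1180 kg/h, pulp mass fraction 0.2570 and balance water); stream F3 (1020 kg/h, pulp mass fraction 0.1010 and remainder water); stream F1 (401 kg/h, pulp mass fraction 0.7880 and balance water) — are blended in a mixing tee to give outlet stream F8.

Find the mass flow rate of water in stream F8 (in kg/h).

water out = water in = 1180×0.743 + 1020×0.899 + 401×0.212 = 1878.7 kg/h.

1879 kg/h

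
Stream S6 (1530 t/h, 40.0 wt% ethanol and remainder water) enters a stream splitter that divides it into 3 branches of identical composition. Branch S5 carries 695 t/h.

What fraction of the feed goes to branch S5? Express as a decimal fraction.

0.454

Fraction to S5 = 695/1530 = 0.4542.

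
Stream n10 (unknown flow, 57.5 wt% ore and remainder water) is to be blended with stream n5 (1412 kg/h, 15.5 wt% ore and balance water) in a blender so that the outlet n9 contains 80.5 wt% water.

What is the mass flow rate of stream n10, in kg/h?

148.6 kg/h

Let n10 be the unknown flow. Total out = 1412 + n10.
water balance: 1193.1 + 0.425·n10 = 0.805·(1412 + n10)
(0.425 − 0.805)·n10 = 0.805×1412 − 1193.1 = -56.48
n10 = -56.48 / -0.380 = 148.63 kg/h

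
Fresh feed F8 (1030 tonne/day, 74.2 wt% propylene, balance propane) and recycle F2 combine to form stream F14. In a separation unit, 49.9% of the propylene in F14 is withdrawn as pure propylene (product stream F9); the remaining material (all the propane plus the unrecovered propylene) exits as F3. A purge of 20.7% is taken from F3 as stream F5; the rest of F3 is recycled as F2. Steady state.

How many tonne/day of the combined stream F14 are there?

propane enters only via F8 and leaves only via the purge: 1030×0.258 = 0.207×(propane in F3), and the separation unit passes all propane, so propane in F14 = propane in F3 = 1283.8 tonne/day.
propylene in F14: m_A = 1030×0.742 + (1−0.207)·(1−0.499)·m_A, so m_A = 764.26/0.6027 = 1268 tonne/day.
F14 = 1268 + 1283.8 = 2551.8 tonne/day.

2552 tonne/day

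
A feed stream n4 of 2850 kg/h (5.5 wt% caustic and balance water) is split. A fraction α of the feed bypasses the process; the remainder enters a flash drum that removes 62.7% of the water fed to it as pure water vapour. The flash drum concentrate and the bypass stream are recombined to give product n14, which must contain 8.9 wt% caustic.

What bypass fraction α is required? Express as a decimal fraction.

All 2850×0.055 = 156.75 kg/h of caustic reaches n14, so n14 = 156.75/0.089 = 1761.2 kg/h and vapour = 1088.8 kg/h.
The evaporator receives (1−α)·2850 of feed at 0.945 water and removes 0.627 of that water:
0.627×0.945×(1−α)×2850 = 1088.8
(1−α) = 1088.8/1688.7 = 0.6447;  α = 0.3553.

0.355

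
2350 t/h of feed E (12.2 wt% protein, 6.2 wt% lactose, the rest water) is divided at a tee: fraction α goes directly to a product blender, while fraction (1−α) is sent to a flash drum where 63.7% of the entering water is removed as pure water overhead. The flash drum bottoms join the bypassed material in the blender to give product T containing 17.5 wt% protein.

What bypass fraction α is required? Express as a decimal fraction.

All 2350×0.122 = 286.7 t/h of protein reaches T, so T = 286.7/0.175 = 1638.3 t/h and vapour = 711.71 t/h.
The evaporator receives (1−α)·2350 of feed at 0.816 water and removes 0.637 of that water:
0.637×0.816×(1−α)×2350 = 711.71
(1−α) = 711.71/1221.5 = 0.5827;  α = 0.4173.

0.417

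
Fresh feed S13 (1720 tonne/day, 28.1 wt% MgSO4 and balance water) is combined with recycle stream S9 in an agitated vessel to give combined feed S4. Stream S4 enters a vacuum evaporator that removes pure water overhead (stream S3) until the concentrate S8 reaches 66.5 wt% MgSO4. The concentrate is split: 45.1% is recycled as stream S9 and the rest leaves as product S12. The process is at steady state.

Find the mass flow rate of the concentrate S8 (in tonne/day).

1324 tonne/day

Overall MgSO4 balance (none leaves overhead): MgSO4 in fresh feed = MgSO4 in product, i.e. 1720×0.281 = (1−0.451)·S8·0.665.
S8 = 483.32/(0.665×0.549) = 1323.9 tonne/day.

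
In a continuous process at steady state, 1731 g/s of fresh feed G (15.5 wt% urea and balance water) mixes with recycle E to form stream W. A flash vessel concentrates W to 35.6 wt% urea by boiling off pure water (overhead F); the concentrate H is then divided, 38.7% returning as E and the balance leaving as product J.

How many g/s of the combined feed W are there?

Overall urea balance (none leaves overhead): urea in fresh feed = urea in product, i.e. 1731×0.155 = (1−0.387)·H·0.356.
H = 268.31/(0.356×0.613) = 1229.5 g/s.
Recycle E = 0.387×1229.5 = 475.81 g/s.
Combined feed W = 1731 + 475.81 = 2206.8 g/s.

2207 g/s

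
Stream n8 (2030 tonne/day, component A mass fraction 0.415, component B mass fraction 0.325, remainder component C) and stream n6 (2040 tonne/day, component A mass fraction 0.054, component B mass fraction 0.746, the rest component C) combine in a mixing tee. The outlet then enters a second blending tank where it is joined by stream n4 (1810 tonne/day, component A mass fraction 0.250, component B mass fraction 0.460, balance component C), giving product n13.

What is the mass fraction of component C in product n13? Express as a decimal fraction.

0.248

Overall, product flow = 5880 tonne/day.
component C in = 2030×0.260 + 2040×0.200 + 1810×0.290 = 1460.7 tonne/day.
component C fraction in n13 = 0.248.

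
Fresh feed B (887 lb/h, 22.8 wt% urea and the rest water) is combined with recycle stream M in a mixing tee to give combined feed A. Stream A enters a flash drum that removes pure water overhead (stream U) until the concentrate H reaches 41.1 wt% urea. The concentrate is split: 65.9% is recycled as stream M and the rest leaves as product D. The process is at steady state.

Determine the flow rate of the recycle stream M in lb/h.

950.9 lb/h

Overall urea balance (none leaves overhead): urea in fresh feed = urea in product, i.e. 887×0.228 = (1−0.659)·H·0.411.
H = 202.24/(0.411×0.341) = 1443 lb/h.
Recycle M = 0.659×1443 = 950.93 lb/h.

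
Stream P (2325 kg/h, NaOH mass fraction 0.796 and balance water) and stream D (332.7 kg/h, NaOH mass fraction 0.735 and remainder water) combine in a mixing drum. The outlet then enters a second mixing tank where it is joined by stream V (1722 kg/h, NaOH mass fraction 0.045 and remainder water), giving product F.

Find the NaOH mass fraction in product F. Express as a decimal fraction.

0.496

Overall, product flow = 4379.7 kg/h.
NaOH in = 2325×0.796 + 332.7×0.735 + 1722×0.045 = 2172.7 kg/h.
NaOH fraction in F = 0.496.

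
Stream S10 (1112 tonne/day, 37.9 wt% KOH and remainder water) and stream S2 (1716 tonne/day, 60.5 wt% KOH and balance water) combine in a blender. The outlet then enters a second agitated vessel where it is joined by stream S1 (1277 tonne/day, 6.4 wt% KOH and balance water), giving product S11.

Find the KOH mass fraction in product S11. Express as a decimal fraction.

Overall, product flow = 4105 tonne/day.
KOH in = 1112×0.379 + 1716×0.605 + 1277×0.064 = 1541.4 tonne/day.
KOH fraction in S11 = 0.3755.

0.3755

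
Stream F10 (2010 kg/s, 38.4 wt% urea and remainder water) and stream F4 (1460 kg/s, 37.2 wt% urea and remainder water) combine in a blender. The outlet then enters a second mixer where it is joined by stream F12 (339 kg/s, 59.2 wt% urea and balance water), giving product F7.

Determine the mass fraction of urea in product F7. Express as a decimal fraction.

Overall, product flow = 3809 kg/s.
urea in = 2010×0.384 + 1460×0.372 + 339×0.592 = 1515.6 kg/s.
urea fraction in F7 = 0.398.

0.398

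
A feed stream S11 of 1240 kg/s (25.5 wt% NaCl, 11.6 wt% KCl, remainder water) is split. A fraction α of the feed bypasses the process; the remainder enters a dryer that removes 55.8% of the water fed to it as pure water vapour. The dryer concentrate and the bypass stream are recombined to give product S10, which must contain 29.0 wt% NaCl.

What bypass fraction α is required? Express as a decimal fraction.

0.656

All 1240×0.255 = 316.2 kg/s of NaCl reaches S10, so S10 = 316.2/0.290 = 1090.3 kg/s and vapour = 149.66 kg/s.
The evaporator receives (1−α)·1240 of feed at 0.629 water and removes 0.558 of that water:
0.558×0.629×(1−α)×1240 = 149.66
(1−α) = 149.66/435.22 = 0.3439;  α = 0.6561.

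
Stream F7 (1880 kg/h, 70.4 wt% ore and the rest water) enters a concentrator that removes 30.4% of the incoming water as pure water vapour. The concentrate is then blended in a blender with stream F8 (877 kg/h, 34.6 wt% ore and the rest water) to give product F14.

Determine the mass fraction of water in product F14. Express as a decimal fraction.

Vapour removed = 0.304×0.296×1880 = 169.17 kg/h; concentrate = 1710.8 kg/h.
water reaching the mixer = 387.31 (from concentrate) + 877×0.654 = 960.87 kg/h.
Product flow = 1710.8 + 877 = 2587.8 kg/h; water fraction = 0.371.

0.371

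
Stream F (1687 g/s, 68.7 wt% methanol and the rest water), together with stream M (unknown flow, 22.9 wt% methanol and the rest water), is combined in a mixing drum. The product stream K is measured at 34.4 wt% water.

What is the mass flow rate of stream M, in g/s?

Let M be the unknown flow. Total out = 1687 + M.
water balance: 528.03 + 0.771·M = 0.344·(1687 + M)
(0.771 − 0.344)·M = 0.344×1687 − 528.03 = 52.297
M = 52.297 / 0.427 = 122.48 g/s

122.5 g/s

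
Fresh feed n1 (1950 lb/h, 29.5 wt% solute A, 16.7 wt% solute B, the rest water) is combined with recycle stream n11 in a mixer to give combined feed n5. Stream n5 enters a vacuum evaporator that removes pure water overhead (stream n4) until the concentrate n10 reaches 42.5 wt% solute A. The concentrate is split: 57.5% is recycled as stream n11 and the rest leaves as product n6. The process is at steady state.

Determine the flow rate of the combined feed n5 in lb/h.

3781 lb/h

Overall solute A balance (none leaves overhead): solute A in fresh feed = solute A in product, i.e. 1950×0.295 = (1−0.575)·n10·0.425.
n10 = 575.25/(0.425×0.425) = 3184.8 lb/h.
Recycle n11 = 0.575×3184.8 = 1831.2 lb/h.
Combined feed n5 = 1950 + 1831.2 = 3781.2 lb/h.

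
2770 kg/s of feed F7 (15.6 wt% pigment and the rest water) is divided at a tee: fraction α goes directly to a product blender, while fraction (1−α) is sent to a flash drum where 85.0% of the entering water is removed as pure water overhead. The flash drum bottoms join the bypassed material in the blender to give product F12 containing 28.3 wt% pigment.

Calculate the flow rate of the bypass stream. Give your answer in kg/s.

All 2770×0.156 = 432.12 kg/s of pigment reaches F12, so F12 = 432.12/0.283 = 1526.9 kg/s and vapour = 1243.1 kg/s.
The evaporator receives (1−α)·2770 of feed at 0.844 water and removes 0.850 of that water:
0.850×0.844×(1−α)×2770 = 1243.1
(1−α) = 1243.1/1987.2 = 0.6255;  α = 0.3745.
Bypass flow = 0.3745×2770 = 1037.3 kg/s.

1037 kg/s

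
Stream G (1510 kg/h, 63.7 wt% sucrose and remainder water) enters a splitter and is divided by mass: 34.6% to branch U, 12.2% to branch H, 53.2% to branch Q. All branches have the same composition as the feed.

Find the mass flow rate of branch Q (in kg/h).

Branch Q flow = 0.532×1510 = 803.32 kg/h.

803.3 kg/h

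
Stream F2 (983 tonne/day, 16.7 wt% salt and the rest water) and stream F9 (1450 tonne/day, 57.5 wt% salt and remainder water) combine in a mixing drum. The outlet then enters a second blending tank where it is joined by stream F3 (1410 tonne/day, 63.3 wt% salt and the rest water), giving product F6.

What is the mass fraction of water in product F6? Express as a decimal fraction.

Overall, product flow = 3843 tonne/day.
water in = 983×0.833 + 1450×0.425 + 1410×0.367 = 1952.6 tonne/day.
water fraction in F6 = 0.508.

0.508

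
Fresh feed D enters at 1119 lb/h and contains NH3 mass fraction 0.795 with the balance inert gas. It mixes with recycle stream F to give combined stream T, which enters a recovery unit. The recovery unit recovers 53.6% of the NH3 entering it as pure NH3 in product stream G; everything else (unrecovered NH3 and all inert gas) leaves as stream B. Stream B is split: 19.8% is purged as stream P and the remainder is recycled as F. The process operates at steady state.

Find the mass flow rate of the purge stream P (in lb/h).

359.6 lb/h

inert gas enters only via D and leaves only via the purge: 1119×0.205 = 0.198×(inert gas in B), and the recovery unit passes all inert gas, so inert gas in T = inert gas in B = 1158.6 lb/h.
NH3 in T: m_A = 1119×0.795 + (1−0.198)·(1−0.536)·m_A, so m_A = 889.61/0.6279 = 1416.9 lb/h.
B = (1−0.536)×1416.9 + 1158.6 = 1816 lb/h.
Purge P = 0.198×1816 = 359.56 lb/h.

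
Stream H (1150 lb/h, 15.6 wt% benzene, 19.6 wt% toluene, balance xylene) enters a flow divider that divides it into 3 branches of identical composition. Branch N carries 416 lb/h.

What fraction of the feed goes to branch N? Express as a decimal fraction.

Fraction to N = 416/1150 = 0.3617.

0.362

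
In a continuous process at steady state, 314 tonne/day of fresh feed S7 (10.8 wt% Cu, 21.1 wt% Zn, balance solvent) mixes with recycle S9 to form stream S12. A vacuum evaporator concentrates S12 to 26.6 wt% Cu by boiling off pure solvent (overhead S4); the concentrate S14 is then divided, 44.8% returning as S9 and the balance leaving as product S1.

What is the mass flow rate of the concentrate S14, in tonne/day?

231 tonne/day

Overall Cu balance (none leaves overhead): Cu in fresh feed = Cu in product, i.e. 314×0.108 = (1−0.448)·S14·0.266.
S14 = 33.912/(0.266×0.552) = 230.96 tonne/day.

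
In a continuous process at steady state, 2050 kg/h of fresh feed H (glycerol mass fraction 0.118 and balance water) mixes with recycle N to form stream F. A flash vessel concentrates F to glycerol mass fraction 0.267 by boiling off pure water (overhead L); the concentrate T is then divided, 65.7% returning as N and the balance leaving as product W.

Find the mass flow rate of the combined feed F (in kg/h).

Overall glycerol balance (none leaves overhead): glycerol in fresh feed = glycerol in product, i.e. 2050×0.118 = (1−0.657)·T·0.267.
T = 241.9/(0.267×0.343) = 2641.4 kg/h.
Recycle N = 0.657×2641.4 = 1735.4 kg/h.
Combined feed F = 2050 + 1735.4 = 3785.4 kg/h.

3785 kg/h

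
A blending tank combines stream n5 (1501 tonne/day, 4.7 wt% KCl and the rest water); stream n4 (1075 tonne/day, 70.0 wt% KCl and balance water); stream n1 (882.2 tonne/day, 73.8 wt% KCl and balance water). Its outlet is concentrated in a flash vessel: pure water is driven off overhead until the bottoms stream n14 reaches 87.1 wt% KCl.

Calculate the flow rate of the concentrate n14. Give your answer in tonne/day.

1692 tonne/day

KCl entering = 1501×0.047 + 1075×0.700 + 882.2×0.738 = 1474.1 tonne/day.
All KCl reports to n14, so n14 = 1474.1/0.871 = 1692.4 tonne/day.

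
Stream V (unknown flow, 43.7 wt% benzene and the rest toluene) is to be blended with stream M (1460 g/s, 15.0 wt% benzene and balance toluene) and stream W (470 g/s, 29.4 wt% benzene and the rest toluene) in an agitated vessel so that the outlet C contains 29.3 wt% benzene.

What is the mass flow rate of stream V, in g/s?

Let V be the unknown flow. Total out = 1930 + V.
benzene balance: 357.18 + 0.437·V = 0.293·(1930 + V)
(0.437 − 0.293)·V = 0.293×1930 − 357.18 = 208.31
V = 208.31 / 0.144 = 1446.6 g/s

1447 g/s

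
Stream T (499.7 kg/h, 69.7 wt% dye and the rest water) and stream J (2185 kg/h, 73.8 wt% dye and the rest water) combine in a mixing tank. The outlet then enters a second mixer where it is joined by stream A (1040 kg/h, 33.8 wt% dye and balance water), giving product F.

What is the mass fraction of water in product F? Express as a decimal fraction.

0.3792

Overall, product flow = 3724.7 kg/h.
water in = 499.7×0.303 + 2185×0.262 + 1040×0.662 = 1412.4 kg/h.
water fraction in F = 0.3792.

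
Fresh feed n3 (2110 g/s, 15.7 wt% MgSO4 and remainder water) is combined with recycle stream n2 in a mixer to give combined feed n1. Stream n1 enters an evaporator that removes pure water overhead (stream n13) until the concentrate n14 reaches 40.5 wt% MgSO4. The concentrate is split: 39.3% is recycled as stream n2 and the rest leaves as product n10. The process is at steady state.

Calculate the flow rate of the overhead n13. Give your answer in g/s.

Overall MgSO4 balance (none leaves overhead): MgSO4 in fresh feed = MgSO4 in product, i.e. 2110×0.157 = (1−0.393)·n14·0.405.
n14 = 331.27/(0.405×0.607) = 1347.5 g/s.
Recycle n2 = 0.393×1347.5 = 529.58 g/s.
Combined feed n1 = 2110 + 529.58 = 2639.6 g/s.
Overhead n13 = n1 − n14 = 2639.6 − 1347.5 = 1292 g/s.

1292 g/s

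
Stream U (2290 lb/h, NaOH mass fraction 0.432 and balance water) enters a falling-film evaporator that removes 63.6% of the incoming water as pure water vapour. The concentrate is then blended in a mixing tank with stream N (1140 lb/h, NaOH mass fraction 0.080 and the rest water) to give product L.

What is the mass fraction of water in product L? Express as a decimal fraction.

Vapour removed = 0.636×0.568×2290 = 827.26 lb/h; concentrate = 1462.7 lb/h.
water reaching the mixer = 473.46 (from concentrate) + 1140×0.920 = 1522.3 lb/h.
Product flow = 1462.7 + 1140 = 2602.7 lb/h; water fraction = 0.585.

0.585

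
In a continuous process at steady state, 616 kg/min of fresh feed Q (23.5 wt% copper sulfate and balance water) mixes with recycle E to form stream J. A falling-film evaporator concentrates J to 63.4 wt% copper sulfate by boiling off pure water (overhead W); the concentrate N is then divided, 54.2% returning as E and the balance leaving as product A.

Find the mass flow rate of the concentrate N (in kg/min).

Overall copper sulfate balance (none leaves overhead): copper sulfate in fresh feed = copper sulfate in product, i.e. 616×0.235 = (1−0.542)·N·0.634.
N = 144.76/(0.634×0.458) = 498.53 kg/min.

498.5 kg/min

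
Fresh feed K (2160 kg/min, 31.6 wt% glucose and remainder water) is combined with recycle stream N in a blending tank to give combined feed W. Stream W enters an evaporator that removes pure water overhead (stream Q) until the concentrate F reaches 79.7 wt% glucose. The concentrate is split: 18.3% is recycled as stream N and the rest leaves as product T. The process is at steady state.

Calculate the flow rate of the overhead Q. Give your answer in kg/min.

Overall glucose balance (none leaves overhead): glucose in fresh feed = glucose in product, i.e. 2160×0.316 = (1−0.183)·F·0.797.
F = 682.56/(0.797×0.817) = 1048.2 kg/min.
Recycle N = 0.183×1048.2 = 191.83 kg/min.
Combined feed W = 2160 + 191.83 = 2351.8 kg/min.
Overhead Q = W − F = 2351.8 − 1048.2 = 1303.6 kg/min.

1304 kg/min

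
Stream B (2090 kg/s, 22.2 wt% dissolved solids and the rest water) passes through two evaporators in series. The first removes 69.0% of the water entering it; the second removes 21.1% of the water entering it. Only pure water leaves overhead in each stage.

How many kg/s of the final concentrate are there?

861.7 kg/s

water in feed = 2090×0.778 = 1626 kg/s.
After stage 1: water left = (1−0.690)×1626 = 504.07; stream total = 968.05 kg/s.
After stage 2: water left = (1−0.211)×504.07 = 397.71; final concentrate = 861.69 kg/s.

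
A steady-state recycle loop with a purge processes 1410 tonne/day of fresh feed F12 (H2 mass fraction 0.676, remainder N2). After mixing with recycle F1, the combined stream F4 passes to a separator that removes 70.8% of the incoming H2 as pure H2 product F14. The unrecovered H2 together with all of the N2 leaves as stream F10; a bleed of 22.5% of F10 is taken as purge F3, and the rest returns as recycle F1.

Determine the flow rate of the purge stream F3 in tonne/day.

537.8 tonne/day

N2 enters only via F12 and leaves only via the purge: 1410×0.324 = 0.225×(N2 in F10), and the separator passes all N2, so N2 in F4 = N2 in F10 = 2030.4 tonne/day.
H2 in F4: m_A = 1410×0.676 + (1−0.225)·(1−0.708)·m_A, so m_A = 953.16/0.7737 = 1232 tonne/day.
F10 = (1−0.708)×1232 + 2030.4 = 2390.1 tonne/day.
Purge F3 = 0.225×2390.1 = 537.78 tonne/day.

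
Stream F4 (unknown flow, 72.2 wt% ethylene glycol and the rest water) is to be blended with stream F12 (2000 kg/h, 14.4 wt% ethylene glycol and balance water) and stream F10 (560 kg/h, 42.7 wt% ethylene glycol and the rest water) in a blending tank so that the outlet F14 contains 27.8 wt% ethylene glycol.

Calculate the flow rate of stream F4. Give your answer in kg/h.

415.7 kg/h

Let F4 be the unknown flow. Total out = 2560 + F4.
ethylene glycol balance: 527.12 + 0.722·F4 = 0.278·(2560 + F4)
(0.722 − 0.278)·F4 = 0.278×2560 − 527.12 = 184.56
F4 = 184.56 / 0.444 = 415.68 kg/h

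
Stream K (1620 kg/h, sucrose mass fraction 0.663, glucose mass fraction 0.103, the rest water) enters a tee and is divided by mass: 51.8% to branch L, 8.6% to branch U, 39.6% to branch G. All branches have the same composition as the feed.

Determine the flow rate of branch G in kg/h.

641.5 kg/h

Branch G flow = 0.396×1620 = 641.52 kg/h.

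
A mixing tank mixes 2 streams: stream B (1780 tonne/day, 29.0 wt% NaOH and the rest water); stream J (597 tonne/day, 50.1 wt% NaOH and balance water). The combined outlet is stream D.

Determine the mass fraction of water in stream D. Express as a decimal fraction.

0.657

Total flow out = 1780 + 597 = 2377 tonne/day.
water in = 1780×0.710 + 597×0.499 = 1561.7 tonne/day.
water mass fraction in D = 1561.7/2377 = 0.657.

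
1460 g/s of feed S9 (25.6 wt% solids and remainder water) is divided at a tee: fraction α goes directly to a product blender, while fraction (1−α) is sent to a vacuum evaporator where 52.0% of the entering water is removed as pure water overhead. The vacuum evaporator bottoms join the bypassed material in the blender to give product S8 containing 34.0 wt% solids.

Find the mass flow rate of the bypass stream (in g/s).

All 1460×0.256 = 373.76 g/s of solids reaches S8, so S8 = 373.76/0.340 = 1099.3 g/s and vapour = 360.71 g/s.
The evaporator receives (1−α)·1460 of feed at 0.744 water and removes 0.520 of that water:
0.520×0.744×(1−α)×1460 = 360.71
(1−α) = 360.71/564.84 = 0.6386;  α = 0.3614.
Bypass flow = 0.3614×1460 = 527.65 g/s.

527.7 g/s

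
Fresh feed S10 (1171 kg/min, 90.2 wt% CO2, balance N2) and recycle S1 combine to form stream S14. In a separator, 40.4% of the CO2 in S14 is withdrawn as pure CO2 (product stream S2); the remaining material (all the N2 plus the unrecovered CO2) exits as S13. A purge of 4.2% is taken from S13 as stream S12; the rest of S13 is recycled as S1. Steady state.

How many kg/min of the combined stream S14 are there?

N2 enters only via S10 and leaves only via the purge: 1171×0.098 = 0.042×(N2 in S13), and the separator passes all N2, so N2 in S14 = N2 in S13 = 2732.3 kg/min.
CO2 in S14: m_A = 1171×0.902 + (1−0.042)·(1−0.404)·m_A, so m_A = 1056.2/0.4290 = 2461.9 kg/min.
S14 = 2461.9 + 2732.3 = 5194.3 kg/min.

5194 kg/min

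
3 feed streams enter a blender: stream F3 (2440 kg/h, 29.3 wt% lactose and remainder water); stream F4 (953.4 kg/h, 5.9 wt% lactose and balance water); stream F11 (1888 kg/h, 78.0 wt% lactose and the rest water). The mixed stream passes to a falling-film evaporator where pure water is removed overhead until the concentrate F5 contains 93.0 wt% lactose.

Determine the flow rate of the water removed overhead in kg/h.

lactose entering = 2440×0.293 + 953.4×0.059 + 1888×0.780 = 2243.8 kg/h.
All lactose reports to F5, so F5 = 2243.8/0.930 = 2412.7 kg/h.
Total feed = 5281.4 kg/h; overhead = 5281.4 − 2412.7 = 2868.7 kg/h.

2869 kg/h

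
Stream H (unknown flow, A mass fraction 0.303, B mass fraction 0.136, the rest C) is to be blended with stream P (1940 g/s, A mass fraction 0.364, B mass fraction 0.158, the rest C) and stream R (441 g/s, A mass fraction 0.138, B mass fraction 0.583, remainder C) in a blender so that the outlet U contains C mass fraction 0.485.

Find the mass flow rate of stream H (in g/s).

Let H be the unknown flow. Total out = 2381 + H.
C balance: 1050.4 + 0.561·H = 0.485·(2381 + H)
(0.561 − 0.485)·H = 0.485×2381 − 1050.4 = 104.43
H = 104.43 / 0.076 = 1374 g/s

1374 g/s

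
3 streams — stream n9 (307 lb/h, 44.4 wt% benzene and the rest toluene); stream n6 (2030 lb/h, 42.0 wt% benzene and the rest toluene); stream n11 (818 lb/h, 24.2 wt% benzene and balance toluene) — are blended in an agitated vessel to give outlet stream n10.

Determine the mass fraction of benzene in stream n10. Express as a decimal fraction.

Total flow out = 307 + 2030 + 818 = 3155 lb/h.
benzene in = 307×0.444 + 2030×0.420 + 818×0.242 = 1186.9 lb/h.
benzene mass fraction in n10 = 1186.9/3155 = 0.376.

0.376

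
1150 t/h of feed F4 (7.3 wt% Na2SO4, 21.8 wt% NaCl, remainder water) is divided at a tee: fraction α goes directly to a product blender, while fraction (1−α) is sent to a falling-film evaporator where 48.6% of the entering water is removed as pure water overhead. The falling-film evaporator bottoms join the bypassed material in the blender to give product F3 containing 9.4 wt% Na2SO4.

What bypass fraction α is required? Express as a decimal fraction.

All 1150×0.073 = 83.95 t/h of Na2SO4 reaches F3, so F3 = 83.95/0.094 = 893.09 t/h and vapour = 256.91 t/h.
The evaporator receives (1−α)·1150 of feed at 0.709 water and removes 0.486 of that water:
0.486×0.709×(1−α)×1150 = 256.91
(1−α) = 256.91/396.26 = 0.6483;  α = 0.3517.

0.352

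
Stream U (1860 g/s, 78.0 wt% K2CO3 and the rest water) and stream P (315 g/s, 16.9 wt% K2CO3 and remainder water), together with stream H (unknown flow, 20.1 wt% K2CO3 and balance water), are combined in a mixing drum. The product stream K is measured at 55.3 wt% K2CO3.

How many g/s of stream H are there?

Let H be the unknown flow. Total out = 2175 + H.
K2CO3 balance: 1504 + 0.201·H = 0.553·(2175 + H)
(0.201 − 0.553)·H = 0.553×2175 − 1504 = -301.26
H = -301.26 / -0.352 = 855.85 g/s

855.9 g/s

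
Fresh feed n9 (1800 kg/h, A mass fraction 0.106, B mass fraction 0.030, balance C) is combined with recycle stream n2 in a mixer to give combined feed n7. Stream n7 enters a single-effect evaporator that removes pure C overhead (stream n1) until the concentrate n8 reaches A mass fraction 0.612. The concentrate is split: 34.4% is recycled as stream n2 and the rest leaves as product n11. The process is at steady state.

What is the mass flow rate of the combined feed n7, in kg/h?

Overall A balance (none leaves overhead): A in fresh feed = A in product, i.e. 1800×0.106 = (1−0.344)·n8·0.612.
n8 = 190.8/(0.612×0.656) = 475.25 kg/h.
Recycle n2 = 0.344×475.25 = 163.49 kg/h.
Combined feed n7 = 1800 + 163.49 = 1963.5 kg/h.

1963 kg/h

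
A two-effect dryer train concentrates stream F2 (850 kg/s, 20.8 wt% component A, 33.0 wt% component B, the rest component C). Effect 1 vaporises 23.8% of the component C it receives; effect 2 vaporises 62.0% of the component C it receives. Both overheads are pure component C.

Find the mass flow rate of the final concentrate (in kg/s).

571 kg/s

component C in feed = 850×0.462 = 392.7 kg/s.
After stage 1: component C left = (1−0.238)×392.7 = 299.24; stream total = 756.54 kg/s.
After stage 2: component C left = (1−0.620)×299.24 = 113.71; final concentrate = 571.01 kg/s.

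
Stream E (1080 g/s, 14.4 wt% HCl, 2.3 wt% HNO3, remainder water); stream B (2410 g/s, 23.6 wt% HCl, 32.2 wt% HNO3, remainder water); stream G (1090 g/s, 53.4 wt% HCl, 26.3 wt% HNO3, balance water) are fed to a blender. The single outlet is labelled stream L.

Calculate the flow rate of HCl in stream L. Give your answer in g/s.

HCl out = HCl in = 1080×0.144 + 2410×0.236 + 1090×0.534 = 1306.3 g/s.

1306 g/s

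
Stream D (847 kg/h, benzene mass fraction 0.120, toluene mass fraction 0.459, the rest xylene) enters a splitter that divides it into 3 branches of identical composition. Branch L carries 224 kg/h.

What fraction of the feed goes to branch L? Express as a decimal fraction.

Fraction to L = 224/847 = 0.2645.

0.264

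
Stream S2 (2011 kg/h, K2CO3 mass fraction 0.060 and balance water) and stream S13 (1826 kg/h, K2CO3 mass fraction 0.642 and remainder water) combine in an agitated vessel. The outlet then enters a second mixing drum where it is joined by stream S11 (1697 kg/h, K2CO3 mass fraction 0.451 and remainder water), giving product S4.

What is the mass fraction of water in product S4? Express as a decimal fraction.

0.628

Overall, product flow = 5534 kg/h.
water in = 2011×0.940 + 1826×0.358 + 1697×0.549 = 3475.7 kg/h.
water fraction in S4 = 0.628.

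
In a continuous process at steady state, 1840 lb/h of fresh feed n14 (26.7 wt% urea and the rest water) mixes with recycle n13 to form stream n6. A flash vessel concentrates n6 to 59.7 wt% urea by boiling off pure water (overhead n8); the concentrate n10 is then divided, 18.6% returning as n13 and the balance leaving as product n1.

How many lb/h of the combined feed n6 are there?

Overall urea balance (none leaves overhead): urea in fresh feed = urea in product, i.e. 1840×0.267 = (1−0.186)·n10·0.597.
n10 = 491.28/(0.597×0.814) = 1011 lb/h.
Recycle n13 = 0.186×1011 = 188.04 lb/h.
Combined feed n6 = 1840 + 188.04 = 2028 lb/h.

2028 lb/h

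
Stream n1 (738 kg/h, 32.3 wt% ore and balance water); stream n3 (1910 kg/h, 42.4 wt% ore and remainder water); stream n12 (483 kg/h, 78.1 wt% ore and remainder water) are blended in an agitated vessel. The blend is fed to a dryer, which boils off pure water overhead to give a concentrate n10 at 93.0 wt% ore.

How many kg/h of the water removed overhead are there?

1598 kg/h

ore entering = 738×0.323 + 1910×0.424 + 483×0.781 = 1425.4 kg/h.
All ore reports to n10, so n10 = 1425.4/0.930 = 1532.7 kg/h.
Total feed = 3131 kg/h; overhead = 3131 − 1532.7 = 1598.3 kg/h.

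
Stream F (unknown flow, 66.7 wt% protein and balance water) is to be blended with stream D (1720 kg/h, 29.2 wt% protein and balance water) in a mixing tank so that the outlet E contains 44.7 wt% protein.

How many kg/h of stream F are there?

1212 kg/h

Let F be the unknown flow. Total out = 1720 + F.
protein balance: 502.24 + 0.667·F = 0.447·(1720 + F)
(0.667 − 0.447)·F = 0.447×1720 − 502.24 = 266.6
F = 266.6 / 0.220 = 1211.8 kg/h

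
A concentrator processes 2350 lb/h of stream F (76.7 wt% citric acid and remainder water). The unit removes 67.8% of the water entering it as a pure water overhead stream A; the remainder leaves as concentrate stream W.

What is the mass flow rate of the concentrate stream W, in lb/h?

1979 lb/h

water entering = 2350×0.233 = 547.55 lb/h; overhead removed = 0.678×547.55 = 371.24 lb/h.
Concentrate = 2350 − 371.24 = 1978.8 lb/h.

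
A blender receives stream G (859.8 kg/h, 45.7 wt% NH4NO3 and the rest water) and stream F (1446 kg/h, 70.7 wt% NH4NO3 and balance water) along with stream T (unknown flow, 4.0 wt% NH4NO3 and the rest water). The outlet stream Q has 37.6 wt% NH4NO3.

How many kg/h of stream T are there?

1632 kg/h

Let T be the unknown flow. Total out = 2305.8 + T.
NH4NO3 balance: 1415.3 + 0.040·T = 0.376·(2305.8 + T)
(0.040 − 0.376)·T = 0.376×2305.8 − 1415.3 = -548.27
T = -548.27 / -0.336 = 1631.8 kg/h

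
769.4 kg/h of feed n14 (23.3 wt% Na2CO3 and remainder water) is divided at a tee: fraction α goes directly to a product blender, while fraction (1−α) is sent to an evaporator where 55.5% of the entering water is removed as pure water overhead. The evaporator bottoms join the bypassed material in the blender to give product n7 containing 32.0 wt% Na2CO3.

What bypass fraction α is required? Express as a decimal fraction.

0.361

All 769.4×0.233 = 179.27 kg/h of Na2CO3 reaches n7, so n7 = 179.27/0.320 = 560.22 kg/h and vapour = 209.18 kg/h.
The evaporator receives (1−α)·769.4 of feed at 0.767 water and removes 0.555 of that water:
0.555×0.767×(1−α)×769.4 = 209.18
(1−α) = 209.18/327.52 = 0.6387;  α = 0.3613.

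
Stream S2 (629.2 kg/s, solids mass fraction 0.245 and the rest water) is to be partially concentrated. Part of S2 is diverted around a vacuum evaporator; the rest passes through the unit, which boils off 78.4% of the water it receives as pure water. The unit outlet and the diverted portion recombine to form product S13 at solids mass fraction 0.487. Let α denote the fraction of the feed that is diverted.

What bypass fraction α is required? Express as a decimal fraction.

0.160

All 629.2×0.245 = 154.15 kg/s of solids reaches S13, so S13 = 154.15/0.487 = 316.54 kg/s and vapour = 312.66 kg/s.
The evaporator receives (1−α)·629.2 of feed at 0.755 water and removes 0.784 of that water:
0.784×0.755×(1−α)×629.2 = 312.66
(1−α) = 312.66/372.44 = 0.8395;  α = 0.1605.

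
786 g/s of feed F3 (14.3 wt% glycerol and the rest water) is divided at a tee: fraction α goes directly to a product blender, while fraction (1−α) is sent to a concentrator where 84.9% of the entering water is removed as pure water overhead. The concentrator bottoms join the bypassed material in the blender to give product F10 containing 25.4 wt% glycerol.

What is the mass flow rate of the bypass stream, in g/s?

All 786×0.143 = 112.4 g/s of glycerol reaches F10, so F10 = 112.4/0.254 = 442.51 g/s and vapour = 343.49 g/s.
The evaporator receives (1−α)·786 of feed at 0.857 water and removes 0.849 of that water:
0.849×0.857×(1−α)×786 = 343.49
(1−α) = 343.49/571.89 = 0.6006;  α = 0.3994.
Bypass flow = 0.3994×786 = 313.91 g/s.

313.9 g/s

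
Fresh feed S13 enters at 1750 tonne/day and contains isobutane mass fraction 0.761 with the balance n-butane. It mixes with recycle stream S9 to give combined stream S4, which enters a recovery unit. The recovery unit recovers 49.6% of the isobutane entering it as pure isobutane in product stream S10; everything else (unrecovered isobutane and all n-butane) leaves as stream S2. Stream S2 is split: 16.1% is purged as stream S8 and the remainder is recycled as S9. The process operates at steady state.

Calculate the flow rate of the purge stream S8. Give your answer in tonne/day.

n-butane enters only via S13 and leaves only via the purge: 1750×0.239 = 0.161×(n-butane in S2), and the recovery unit passes all n-butane, so n-butane in S4 = n-butane in S2 = 2597.8 tonne/day.
isobutane in S4: m_A = 1750×0.761 + (1−0.161)·(1−0.496)·m_A, so m_A = 1331.8/0.5771 = 2307.5 tonne/day.
S2 = (1−0.496)×2307.5 + 2597.8 = 3760.8 tonne/day.
Purge S8 = 0.161×3760.8 = 605.49 tonne/day.

605.5 tonne/day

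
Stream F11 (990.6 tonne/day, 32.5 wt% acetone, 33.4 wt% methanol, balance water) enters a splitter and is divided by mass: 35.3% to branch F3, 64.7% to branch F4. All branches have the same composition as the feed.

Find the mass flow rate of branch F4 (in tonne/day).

640.9 tonne/day

Branch F4 flow = 0.647×990.6 = 640.92 tonne/day.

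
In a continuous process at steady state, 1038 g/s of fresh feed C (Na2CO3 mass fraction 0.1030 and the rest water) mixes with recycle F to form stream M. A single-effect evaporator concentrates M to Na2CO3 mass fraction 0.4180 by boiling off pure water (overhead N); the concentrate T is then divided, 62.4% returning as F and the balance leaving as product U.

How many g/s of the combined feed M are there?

1462 g/s

Overall Na2CO3 balance (none leaves overhead): Na2CO3 in fresh feed = Na2CO3 in product, i.e. 1038×0.103 = (1−0.624)·T·0.418.
T = 106.91/(0.418×0.376) = 680.25 g/s.
Recycle F = 0.624×680.25 = 424.48 g/s.
Combined feed M = 1038 + 424.48 = 1462.5 g/s.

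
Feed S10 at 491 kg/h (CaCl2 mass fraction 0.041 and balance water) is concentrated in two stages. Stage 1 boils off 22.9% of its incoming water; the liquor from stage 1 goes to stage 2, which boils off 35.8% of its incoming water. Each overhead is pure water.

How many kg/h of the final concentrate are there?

253.2 kg/h

water in feed = 491×0.959 = 470.87 kg/h.
After stage 1: water left = (1−0.229)×470.87 = 363.04; stream total = 383.17 kg/h.
After stage 2: water left = (1−0.358)×363.04 = 233.07; final concentrate = 253.2 kg/h.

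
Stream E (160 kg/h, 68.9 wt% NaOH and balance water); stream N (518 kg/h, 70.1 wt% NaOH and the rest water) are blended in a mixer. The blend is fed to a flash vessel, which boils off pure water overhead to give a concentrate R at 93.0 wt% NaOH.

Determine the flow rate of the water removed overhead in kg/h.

NaOH entering = 160×0.689 + 518×0.701 = 473.36 kg/h.
All NaOH reports to R, so R = 473.36/0.930 = 508.99 kg/h.
Total feed = 678 kg/h; overhead = 678 − 508.99 = 169.01 kg/h.

169 kg/h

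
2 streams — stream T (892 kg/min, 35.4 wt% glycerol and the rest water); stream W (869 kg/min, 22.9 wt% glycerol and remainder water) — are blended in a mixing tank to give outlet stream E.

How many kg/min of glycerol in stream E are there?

glycerol out = glycerol in = 892×0.354 + 869×0.229 = 514.77 kg/min.

514.8 kg/min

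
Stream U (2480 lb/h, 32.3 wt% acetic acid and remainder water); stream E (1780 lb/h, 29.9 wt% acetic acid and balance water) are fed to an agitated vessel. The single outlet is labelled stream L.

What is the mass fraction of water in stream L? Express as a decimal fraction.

0.687

Total flow out = 2480 + 1780 = 4260 lb/h.
water in = 2480×0.677 + 1780×0.701 = 2926.7 lb/h.
water mass fraction in L = 2926.7/4260 = 0.687.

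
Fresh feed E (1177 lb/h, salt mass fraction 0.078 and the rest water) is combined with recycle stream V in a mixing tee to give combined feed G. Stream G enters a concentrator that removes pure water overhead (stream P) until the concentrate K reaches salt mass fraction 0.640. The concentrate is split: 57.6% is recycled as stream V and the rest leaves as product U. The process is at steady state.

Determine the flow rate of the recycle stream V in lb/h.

Overall salt balance (none leaves overhead): salt in fresh feed = salt in product, i.e. 1177×0.078 = (1−0.576)·K·0.640.
K = 91.806/(0.640×0.424) = 338.32 lb/h.
Recycle V = 0.576×338.32 = 194.87 lb/h.

194.9 lb/h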